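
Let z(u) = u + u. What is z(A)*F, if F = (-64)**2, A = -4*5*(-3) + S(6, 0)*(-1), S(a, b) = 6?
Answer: 442368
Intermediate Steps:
A = 54 (A = -4*5*(-3) + 6*(-1) = -20*(-3) - 6 = 60 - 6 = 54)
z(u) = 2*u
F = 4096
z(A)*F = (2*54)*4096 = 108*4096 = 442368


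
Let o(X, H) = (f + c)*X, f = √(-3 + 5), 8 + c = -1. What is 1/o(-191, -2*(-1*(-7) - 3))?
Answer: 9/15089 + √2/15089 ≈ 0.00069019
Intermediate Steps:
c = -9 (c = -8 - 1 = -9)
f = √2 ≈ 1.4142
o(X, H) = X*(-9 + √2) (o(X, H) = (√2 - 9)*X = (-9 + √2)*X = X*(-9 + √2))
1/o(-191, -2*(-1*(-7) - 3)) = 1/(-191*(-9 + √2)) = 1/(1719 - 191*√2)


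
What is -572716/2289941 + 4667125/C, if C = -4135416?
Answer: -13055859799481/9469858650456 ≈ -1.3787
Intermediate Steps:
-572716/2289941 + 4667125/C = -572716/2289941 + 4667125/(-4135416) = -572716*1/2289941 + 4667125*(-1/4135416) = -572716/2289941 - 4667125/4135416 = -13055859799481/9469858650456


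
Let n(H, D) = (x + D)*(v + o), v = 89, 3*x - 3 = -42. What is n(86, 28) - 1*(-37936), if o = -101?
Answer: 37756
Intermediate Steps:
x = -13 (x = 1 + (1/3)*(-42) = 1 - 14 = -13)
n(H, D) = 156 - 12*D (n(H, D) = (-13 + D)*(89 - 101) = (-13 + D)*(-12) = 156 - 12*D)
n(86, 28) - 1*(-37936) = (156 - 12*28) - 1*(-37936) = (156 - 336) + 37936 = -180 + 37936 = 37756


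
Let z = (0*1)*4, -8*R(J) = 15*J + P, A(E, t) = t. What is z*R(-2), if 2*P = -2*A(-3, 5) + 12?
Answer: 0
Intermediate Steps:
P = 1 (P = (-2*5 + 12)/2 = (-10 + 12)/2 = (1/2)*2 = 1)
R(J) = -1/8 - 15*J/8 (R(J) = -(15*J + 1)/8 = -(1 + 15*J)/8 = -1/8 - 15*J/8)
z = 0 (z = 0*4 = 0)
z*R(-2) = 0*(-1/8 - 15/8*(-2)) = 0*(-1/8 + 15/4) = 0*(29/8) = 0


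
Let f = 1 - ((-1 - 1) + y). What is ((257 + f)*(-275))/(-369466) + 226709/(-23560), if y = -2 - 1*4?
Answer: -41018926697/4352309480 ≈ -9.4246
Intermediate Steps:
y = -6 (y = -2 - 4 = -6)
f = 9 (f = 1 - ((-1 - 1) - 6) = 1 - (-2 - 6) = 1 - (-8) = 1 - 1*(-8) = 1 + 8 = 9)
((257 + f)*(-275))/(-369466) + 226709/(-23560) = ((257 + 9)*(-275))/(-369466) + 226709/(-23560) = (266*(-275))*(-1/369466) + 226709*(-1/23560) = -73150*(-1/369466) - 226709/23560 = 36575/184733 - 226709/23560 = -41018926697/4352309480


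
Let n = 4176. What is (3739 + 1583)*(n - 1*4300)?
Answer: -659928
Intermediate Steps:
(3739 + 1583)*(n - 1*4300) = (3739 + 1583)*(4176 - 1*4300) = 5322*(4176 - 4300) = 5322*(-124) = -659928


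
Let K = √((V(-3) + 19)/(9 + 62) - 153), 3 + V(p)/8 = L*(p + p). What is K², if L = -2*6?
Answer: -10292/71 ≈ -144.96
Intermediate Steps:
L = -12
V(p) = -24 - 192*p (V(p) = -24 + 8*(-12*(p + p)) = -24 + 8*(-24*p) = -24 - 192*p)
K = 2*I*√182683/71 (K = √(((-24 - 192*(-3)) + 19)/(9 + 62) - 153) = √(((-24 + 576) + 19)/71 - 153) = √((552 + 19)*(1/71) - 153) = √(571*(1/71) - 153) = √(571/71 - 153) = √(-10292/71) = 2*I*√182683/71 ≈ 12.04*I)
K² = (2*I*√182683/71)² = -10292/71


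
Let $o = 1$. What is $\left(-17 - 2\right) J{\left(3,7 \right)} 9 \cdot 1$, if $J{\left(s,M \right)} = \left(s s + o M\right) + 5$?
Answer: $-3591$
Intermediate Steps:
$J{\left(s,M \right)} = 5 + M + s^{2}$ ($J{\left(s,M \right)} = \left(s s + 1 M\right) + 5 = \left(s^{2} + M\right) + 5 = \left(M + s^{2}\right) + 5 = 5 + M + s^{2}$)
$\left(-17 - 2\right) J{\left(3,7 \right)} 9 \cdot 1 = \left(-17 - 2\right) \left(5 + 7 + 3^{2}\right) 9 \cdot 1 = - 19 \left(5 + 7 + 9\right) 9 = \left(-19\right) 21 \cdot 9 = \left(-399\right) 9 = -3591$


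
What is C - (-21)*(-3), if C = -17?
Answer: -80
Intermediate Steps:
C - (-21)*(-3) = -17 - (-21)*(-3) = -17 - 21*3 = -17 - 63 = -80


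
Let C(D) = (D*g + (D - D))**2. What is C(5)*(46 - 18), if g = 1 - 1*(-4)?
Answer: 17500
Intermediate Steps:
g = 5 (g = 1 + 4 = 5)
C(D) = 25*D**2 (C(D) = (D*5 + (D - D))**2 = (5*D + 0)**2 = (5*D)**2 = 25*D**2)
C(5)*(46 - 18) = (25*5**2)*(46 - 18) = (25*25)*28 = 625*28 = 17500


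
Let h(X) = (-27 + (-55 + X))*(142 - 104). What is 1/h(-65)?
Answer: -1/5586 ≈ -0.00017902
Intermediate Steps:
h(X) = -3116 + 38*X (h(X) = (-82 + X)*38 = -3116 + 38*X)
1/h(-65) = 1/(-3116 + 38*(-65)) = 1/(-3116 - 2470) = 1/(-5586) = -1/5586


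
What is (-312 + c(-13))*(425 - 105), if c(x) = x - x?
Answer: -99840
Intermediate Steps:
c(x) = 0
(-312 + c(-13))*(425 - 105) = (-312 + 0)*(425 - 105) = -312*320 = -99840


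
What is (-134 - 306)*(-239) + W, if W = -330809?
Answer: -225649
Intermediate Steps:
(-134 - 306)*(-239) + W = (-134 - 306)*(-239) - 330809 = -440*(-239) - 330809 = 105160 - 330809 = -225649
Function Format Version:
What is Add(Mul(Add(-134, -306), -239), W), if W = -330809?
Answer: -225649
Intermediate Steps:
Add(Mul(Add(-134, -306), -239), W) = Add(Mul(Add(-134, -306), -239), -330809) = Add(Mul(-440, -239), -330809) = Add(105160, -330809) = -225649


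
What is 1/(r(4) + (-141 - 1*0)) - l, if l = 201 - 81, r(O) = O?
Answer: -16441/137 ≈ -120.01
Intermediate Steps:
l = 120
1/(r(4) + (-141 - 1*0)) - l = 1/(4 + (-141 - 1*0)) - 1*120 = 1/(4 + (-141 + 0)) - 120 = 1/(4 - 141) - 120 = 1/(-137) - 120 = -1/137 - 120 = -16441/137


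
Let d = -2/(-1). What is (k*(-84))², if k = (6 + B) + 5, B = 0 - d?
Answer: 571536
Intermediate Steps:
d = 2 (d = -2*(-1) = 2)
B = -2 (B = 0 - 1*2 = 0 - 2 = -2)
k = 9 (k = (6 - 2) + 5 = 4 + 5 = 9)
(k*(-84))² = (9*(-84))² = (-756)² = 571536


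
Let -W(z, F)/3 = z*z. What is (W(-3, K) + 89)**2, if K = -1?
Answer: 3844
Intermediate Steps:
W(z, F) = -3*z**2 (W(z, F) = -3*z*z = -3*z**2)
(W(-3, K) + 89)**2 = (-3*(-3)**2 + 89)**2 = (-3*9 + 89)**2 = (-27 + 89)**2 = 62**2 = 3844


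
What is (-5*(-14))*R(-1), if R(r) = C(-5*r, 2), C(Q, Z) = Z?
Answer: 140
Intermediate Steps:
R(r) = 2
(-5*(-14))*R(-1) = -5*(-14)*2 = 70*2 = 140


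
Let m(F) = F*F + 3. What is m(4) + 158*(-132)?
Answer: -20837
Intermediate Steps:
m(F) = 3 + F² (m(F) = F² + 3 = 3 + F²)
m(4) + 158*(-132) = (3 + 4²) + 158*(-132) = (3 + 16) - 20856 = 19 - 20856 = -20837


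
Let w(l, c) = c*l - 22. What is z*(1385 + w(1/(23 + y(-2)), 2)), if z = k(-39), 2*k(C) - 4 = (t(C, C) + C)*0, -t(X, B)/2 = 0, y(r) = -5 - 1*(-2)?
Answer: 13631/5 ≈ 2726.2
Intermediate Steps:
y(r) = -3 (y(r) = -5 + 2 = -3)
t(X, B) = 0 (t(X, B) = -2*0 = 0)
k(C) = 2 (k(C) = 2 + ((0 + C)*0)/2 = 2 + (C*0)/2 = 2 + (1/2)*0 = 2 + 0 = 2)
w(l, c) = -22 + c*l
z = 2
z*(1385 + w(1/(23 + y(-2)), 2)) = 2*(1385 + (-22 + 2/(23 - 3))) = 2*(1385 + (-22 + 2/20)) = 2*(1385 + (-22 + 2*(1/20))) = 2*(1385 + (-22 + 1/10)) = 2*(1385 - 219/10) = 2*(13631/10) = 13631/5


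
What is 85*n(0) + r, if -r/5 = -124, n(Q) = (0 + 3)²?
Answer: 1385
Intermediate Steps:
n(Q) = 9 (n(Q) = 3² = 9)
r = 620 (r = -5*(-124) = 620)
85*n(0) + r = 85*9 + 620 = 765 + 620 = 1385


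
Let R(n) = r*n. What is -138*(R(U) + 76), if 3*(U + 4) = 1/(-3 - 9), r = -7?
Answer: -86273/6 ≈ -14379.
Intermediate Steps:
U = -145/36 (U = -4 + 1/(3*(-3 - 9)) = -4 + (⅓)/(-12) = -4 + (⅓)*(-1/12) = -4 - 1/36 = -145/36 ≈ -4.0278)
R(n) = -7*n
-138*(R(U) + 76) = -138*(-7*(-145/36) + 76) = -138*(1015/36 + 76) = -138*3751/36 = -86273/6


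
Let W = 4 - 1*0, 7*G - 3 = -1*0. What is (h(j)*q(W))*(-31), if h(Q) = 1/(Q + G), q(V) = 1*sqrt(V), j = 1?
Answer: -217/5 ≈ -43.400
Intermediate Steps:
G = 3/7 (G = 3/7 + (-1*0)/7 = 3/7 + (1/7)*0 = 3/7 + 0 = 3/7 ≈ 0.42857)
W = 4 (W = 4 + 0 = 4)
q(V) = sqrt(V)
h(Q) = 1/(3/7 + Q) (h(Q) = 1/(Q + 3/7) = 1/(3/7 + Q))
(h(j)*q(W))*(-31) = ((7/(3 + 7*1))*sqrt(4))*(-31) = ((7/(3 + 7))*2)*(-31) = ((7/10)*2)*(-31) = (7/5)*(-31) = -217/5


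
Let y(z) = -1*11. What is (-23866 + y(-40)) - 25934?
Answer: -49811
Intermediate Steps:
y(z) = -11
(-23866 + y(-40)) - 25934 = (-23866 - 11) - 25934 = -23877 - 25934 = -49811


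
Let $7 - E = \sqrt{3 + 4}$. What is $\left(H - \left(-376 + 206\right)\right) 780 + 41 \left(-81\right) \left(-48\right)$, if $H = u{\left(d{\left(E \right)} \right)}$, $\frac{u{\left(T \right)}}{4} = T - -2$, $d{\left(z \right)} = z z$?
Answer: $472968 - 43680 \sqrt{7} \approx 3.574 \cdot 10^{5}$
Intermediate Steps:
$E = 7 - \sqrt{7}$ ($E = 7 - \sqrt{3 + 4} = 7 - \sqrt{7} \approx 4.3542$)
$d{\left(z \right)} = z^{2}$
$u{\left(T \right)} = 8 + 4 T$ ($u{\left(T \right)} = 4 \left(T - -2\right) = 4 \left(T + 2\right) = 4 \left(2 + T\right) = 8 + 4 T$)
$H = 8 + 4 \left(7 - \sqrt{7}\right)^{2} \approx 83.838$
$\left(H - \left(-376 + 206\right)\right) 780 + 41 \left(-81\right) \left(-48\right) = \left(\left(232 - 56 \sqrt{7}\right) - \left(-376 + 206\right)\right) 780 + 41 \left(-81\right) \left(-48\right) = \left(\left(232 - 56 \sqrt{7}\right) - -170\right) 780 - -159408 = \left(\left(232 - 56 \sqrt{7}\right) + 170\right) 780 + 159408 = \left(402 - 56 \sqrt{7}\right) 780 + 159408 = \left(313560 - 43680 \sqrt{7}\right) + 159408 = 472968 - 43680 \sqrt{7}$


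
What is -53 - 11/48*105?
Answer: -1233/16 ≈ -77.063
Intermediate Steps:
-53 - 11/48*105 = -53 - 385/16 = -1233/16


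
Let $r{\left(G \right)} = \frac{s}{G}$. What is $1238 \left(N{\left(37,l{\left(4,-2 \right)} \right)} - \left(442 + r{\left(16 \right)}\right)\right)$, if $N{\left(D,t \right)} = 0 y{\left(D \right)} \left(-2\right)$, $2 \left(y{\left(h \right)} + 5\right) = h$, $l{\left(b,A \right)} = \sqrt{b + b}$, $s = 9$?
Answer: $- \frac{4383139}{8} \approx -5.4789 \cdot 10^{5}$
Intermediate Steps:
$r{\left(G \right)} = \frac{9}{G}$
$l{\left(b,A \right)} = \sqrt{2} \sqrt{b}$ ($l{\left(b,A \right)} = \sqrt{2 b} = \sqrt{2} \sqrt{b}$)
$y{\left(h \right)} = -5 + \frac{h}{2}$
$N{\left(D,t \right)} = 0$ ($N{\left(D,t \right)} = 0 \left(-5 + \frac{D}{2}\right) \left(-2\right) = 0 \left(-2\right) = 0$)
$1238 \left(N{\left(37,l{\left(4,-2 \right)} \right)} - \left(442 + r{\left(16 \right)}\right)\right) = 1238 \left(0 - \left(442 + \frac{9}{16}\right)\right) = 1238 \left(0 - \left(442 + 9 \cdot \frac{1}{16}\right)\right) = 1238 \left(0 - \frac{7081}{16}\right) = 1238 \left(- \frac{7081}{16}\right) = - \frac{4383139}{8}$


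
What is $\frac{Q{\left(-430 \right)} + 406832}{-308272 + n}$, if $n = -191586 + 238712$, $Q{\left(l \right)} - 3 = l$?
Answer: $- \frac{406405}{261146} \approx -1.5562$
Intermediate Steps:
$Q{\left(l \right)} = 3 + l$
$n = 47126$
$\frac{Q{\left(-430 \right)} + 406832}{-308272 + n} = \frac{\left(3 - 430\right) + 406832}{-308272 + 47126} = \frac{-427 + 406832}{-261146} = 406405 \left(- \frac{1}{261146}\right) = - \frac{406405}{261146}$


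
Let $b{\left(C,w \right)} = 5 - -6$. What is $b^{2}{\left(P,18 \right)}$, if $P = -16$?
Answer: $121$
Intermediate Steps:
$b{\left(C,w \right)} = 11$ ($b{\left(C,w \right)} = 5 + 6 = 11$)
$b^{2}{\left(P,18 \right)} = 11^{2} = 121$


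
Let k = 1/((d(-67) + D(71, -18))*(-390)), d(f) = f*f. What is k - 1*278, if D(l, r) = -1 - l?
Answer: -478891141/1722630 ≈ -278.00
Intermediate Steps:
d(f) = f²
k = -1/1722630 (k = 1/(((-67)² + (-1 - 1*71))*(-390)) = -1/390/(4489 + (-1 - 71)) = -1/390/(4489 - 72) = -1/390/4417 = (1/4417)*(-1/390) = -1/1722630 ≈ -5.8051e-7)
k - 1*278 = -1/1722630 - 1*278 = -1/1722630 - 278 = -478891141/1722630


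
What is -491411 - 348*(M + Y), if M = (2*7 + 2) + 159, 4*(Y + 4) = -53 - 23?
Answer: -544307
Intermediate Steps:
Y = -23 (Y = -4 + (-53 - 23)/4 = -4 + (¼)*(-76) = -4 - 19 = -23)
M = 175 (M = (14 + 2) + 159 = 16 + 159 = 175)
-491411 - 348*(M + Y) = -491411 - 348*(175 - 23) = -491411 - 348*152 = -491411 - 1*52896 = -491411 - 52896 = -544307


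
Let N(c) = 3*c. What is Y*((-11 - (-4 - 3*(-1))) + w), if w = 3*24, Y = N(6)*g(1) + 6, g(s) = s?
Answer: 1488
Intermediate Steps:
Y = 24 (Y = (3*6)*1 + 6 = 18*1 + 6 = 18 + 6 = 24)
w = 72
Y*((-11 - (-4 - 3*(-1))) + w) = 24*((-11 - (-4 - 3*(-1))) + 72) = 24*((-11 - (-4 + 3)) + 72) = 24*((-11 - 1*(-1)) + 72) = 24*((-11 + 1) + 72) = 24*(-10 + 72) = 24*62 = 1488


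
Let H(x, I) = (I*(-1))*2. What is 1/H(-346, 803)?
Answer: -1/1606 ≈ -0.00062266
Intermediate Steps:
H(x, I) = -2*I (H(x, I) = -I*2 = -2*I)
1/H(-346, 803) = 1/(-2*803) = 1/(-1606) = -1/1606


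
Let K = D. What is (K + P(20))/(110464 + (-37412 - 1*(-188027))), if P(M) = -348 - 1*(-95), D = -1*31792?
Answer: -2465/20083 ≈ -0.12274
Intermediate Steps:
D = -31792
K = -31792
P(M) = -253 (P(M) = -348 + 95 = -253)
(K + P(20))/(110464 + (-37412 - 1*(-188027))) = (-31792 - 253)/(110464 + (-37412 - 1*(-188027))) = -32045/(110464 + (-37412 + 188027)) = -32045/(110464 + 150615) = -32045/261079 = -32045*1/261079 = -2465/20083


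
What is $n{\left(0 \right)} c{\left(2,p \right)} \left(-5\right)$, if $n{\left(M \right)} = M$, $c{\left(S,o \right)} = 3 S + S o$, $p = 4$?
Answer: $0$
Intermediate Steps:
$n{\left(0 \right)} c{\left(2,p \right)} \left(-5\right) = 0 \cdot 2 \left(3 + 4\right) \left(-5\right) = 0 \cdot 2 \cdot 7 \left(-5\right) = 0 \cdot 14 \left(-5\right) = 0 \left(-5\right) = 0$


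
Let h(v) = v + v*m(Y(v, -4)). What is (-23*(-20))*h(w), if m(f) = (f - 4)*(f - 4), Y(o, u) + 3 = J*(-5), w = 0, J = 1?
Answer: 0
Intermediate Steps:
Y(o, u) = -8 (Y(o, u) = -3 + 1*(-5) = -3 - 5 = -8)
m(f) = (-4 + f)**2 (m(f) = (-4 + f)*(-4 + f) = (-4 + f)**2)
h(v) = 145*v (h(v) = v + v*(-4 - 8)**2 = v + v*(-12)**2 = v + v*144 = v + 144*v = 145*v)
(-23*(-20))*h(w) = (-23*(-20))*(145*0) = 460*0 = 0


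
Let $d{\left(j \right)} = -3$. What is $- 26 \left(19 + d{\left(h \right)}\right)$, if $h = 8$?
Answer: $-416$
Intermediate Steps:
$- 26 \left(19 + d{\left(h \right)}\right) = - 26 \left(19 - 3\right) = \left(-26\right) 16 = -416$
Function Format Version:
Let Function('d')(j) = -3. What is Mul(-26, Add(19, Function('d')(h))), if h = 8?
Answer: -416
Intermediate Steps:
Mul(-26, Add(19, Function('d')(h))) = Mul(-26, Add(19, -3)) = Mul(-26, 16) = -416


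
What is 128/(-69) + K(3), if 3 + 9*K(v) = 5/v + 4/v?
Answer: -128/69 ≈ -1.8551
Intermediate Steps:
K(v) = -1/3 + 1/v (K(v) = -1/3 + (5/v + 4/v)/9 = -1/3 + (9/v)/9 = -1/3 + 1/v)
128/(-69) + K(3) = 128/(-69) + (1/3)*(3 - 1*3)/3 = -1/69*128 + (1/3)*(1/3)*(3 - 3) = -128/69 + (1/3)*(1/3)*0 = -128/69 + 0 = -128/69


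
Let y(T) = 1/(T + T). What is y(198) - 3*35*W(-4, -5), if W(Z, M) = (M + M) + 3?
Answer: 291061/396 ≈ 735.00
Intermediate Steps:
W(Z, M) = 3 + 2*M (W(Z, M) = 2*M + 3 = 3 + 2*M)
y(T) = 1/(2*T)
y(198) - 3*35*W(-4, -5) = (½)/198 - 3*35*(3 + 2*(-5)) = (½)*(1/198) - 105*(3 - 10) = 1/396 - 105*(-7) = 1/396 - 1*(-735) = 1/396 + 735 = 291061/396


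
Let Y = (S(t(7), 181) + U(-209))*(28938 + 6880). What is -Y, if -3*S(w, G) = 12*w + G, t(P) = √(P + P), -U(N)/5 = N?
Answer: -105806372/3 + 143272*√14 ≈ -3.4733e+7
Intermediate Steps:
U(N) = -5*N
t(P) = √2*√P (t(P) = √(2*P) = √2*√P)
S(w, G) = -4*w - G/3 (S(w, G) = -(12*w + G)/3 = -(G + 12*w)/3 = -4*w - G/3)
Y = 105806372/3 - 143272*√14 (Y = ((-4*√2*√7 - ⅓*181) - 5*(-209))*(28938 + 6880) = ((-4*√14 - 181/3) + 1045)*35818 = ((-181/3 - 4*√14) + 1045)*35818 = (2954/3 - 4*√14)*35818 = 105806372/3 - 143272*√14 ≈ 3.4733e+7)
-Y = -(105806372/3 - 143272*√14) = -105806372/3 + 143272*√14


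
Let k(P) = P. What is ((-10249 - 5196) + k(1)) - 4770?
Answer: -20214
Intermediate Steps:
((-10249 - 5196) + k(1)) - 4770 = ((-10249 - 5196) + 1) - 4770 = (-15445 + 1) - 4770 = -15444 - 4770 = -20214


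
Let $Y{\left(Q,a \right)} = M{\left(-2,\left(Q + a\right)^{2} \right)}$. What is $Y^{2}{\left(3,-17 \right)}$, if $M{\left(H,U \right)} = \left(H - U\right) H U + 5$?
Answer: $6025019641$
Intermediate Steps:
$M{\left(H,U \right)} = 5 + H U \left(H - U\right)$ ($M{\left(H,U \right)} = H \left(H - U\right) U + 5 = H U \left(H - U\right) + 5 = 5 + H U \left(H - U\right)$)
$Y{\left(Q,a \right)} = 5 + 2 \left(Q + a\right)^{4} + 4 \left(Q + a\right)^{2}$ ($Y{\left(Q,a \right)} = 5 + \left(Q + a\right)^{2} \left(-2\right)^{2} - - 2 \left(\left(Q + a\right)^{2}\right)^{2} = 5 + \left(Q + a\right)^{2} \cdot 4 - - 2 \left(Q + a\right)^{4} = 5 + 4 \left(Q + a\right)^{2} + 2 \left(Q + a\right)^{4} = 5 + 2 \left(Q + a\right)^{4} + 4 \left(Q + a\right)^{2}$)
$Y^{2}{\left(3,-17 \right)} = \left(5 + 2 \left(3 - 17\right)^{4} + 4 \left(3 - 17\right)^{2}\right)^{2} = \left(5 + 2 \left(-14\right)^{4} + 4 \left(-14\right)^{2}\right)^{2} = \left(5 + 2 \cdot 38416 + 4 \cdot 196\right)^{2} = \left(5 + 76832 + 784\right)^{2} = 77621^{2} = 6025019641$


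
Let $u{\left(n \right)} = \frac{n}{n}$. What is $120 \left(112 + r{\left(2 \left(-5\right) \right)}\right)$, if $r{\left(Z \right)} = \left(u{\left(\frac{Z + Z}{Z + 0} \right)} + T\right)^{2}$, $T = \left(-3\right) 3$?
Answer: $21120$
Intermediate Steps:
$T = -9$
$u{\left(n \right)} = 1$
$r{\left(Z \right)} = 64$ ($r{\left(Z \right)} = \left(1 - 9\right)^{2} = \left(-8\right)^{2} = 64$)
$120 \left(112 + r{\left(2 \left(-5\right) \right)}\right) = 120 \left(112 + 64\right) = 120 \cdot 176 = 21120$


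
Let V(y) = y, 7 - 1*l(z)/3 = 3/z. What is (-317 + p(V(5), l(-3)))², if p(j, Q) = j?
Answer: 97344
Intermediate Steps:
l(z) = 21 - 9/z
(-317 + p(V(5), l(-3)))² = (-317 + 5)² = (-312)² = 97344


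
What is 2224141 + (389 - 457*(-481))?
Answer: 2444347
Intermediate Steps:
2224141 + (389 - 457*(-481)) = 2224141 + (389 + 219817) = 2224141 + 220206 = 2444347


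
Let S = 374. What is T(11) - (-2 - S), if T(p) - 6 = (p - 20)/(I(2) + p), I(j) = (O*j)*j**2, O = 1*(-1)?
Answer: 379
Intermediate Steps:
O = -1
I(j) = -j**3 (I(j) = (-j)*j**2 = -j**3)
T(p) = 6 + (-20 + p)/(-8 + p) (T(p) = 6 + (p - 20)/(-1*2**3 + p) = 6 + (-20 + p)/(-1*8 + p) = 6 + (-20 + p)/(-8 + p))
T(11) - (-2 - S) = (-68 + 7*11)/(-8 + 11) - (-2 - 1*374) = (-68 + 77)/3 - (-2 - 374) = (1/3)*9 - 1*(-376) = 3 + 376 = 379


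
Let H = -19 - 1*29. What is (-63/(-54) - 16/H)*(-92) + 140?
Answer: 2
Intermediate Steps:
H = -48 (H = -19 - 29 = -48)
(-63/(-54) - 16/H)*(-92) + 140 = (-63/(-54) - 16/(-48))*(-92) + 140 = (-63*(-1/54) - 16*(-1/48))*(-92) + 140 = (7/6 + ⅓)*(-92) + 140 = (3/2)*(-92) + 140 = -138 + 140 = 2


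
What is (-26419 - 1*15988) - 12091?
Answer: -54498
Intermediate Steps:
(-26419 - 1*15988) - 12091 = (-26419 - 15988) - 12091 = -42407 - 12091 = -54498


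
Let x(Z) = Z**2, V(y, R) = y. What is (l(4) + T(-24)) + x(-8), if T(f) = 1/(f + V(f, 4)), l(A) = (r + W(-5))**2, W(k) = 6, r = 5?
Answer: 8879/48 ≈ 184.98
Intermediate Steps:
l(A) = 121 (l(A) = (5 + 6)**2 = 11**2 = 121)
T(f) = 1/(2*f) (T(f) = 1/(f + f) = 1/(2*f))
(l(4) + T(-24)) + x(-8) = (121 + (1/2)/(-24)) + (-8)**2 = (121 + (1/2)*(-1/24)) + 64 = (121 - 1/48) + 64 = 5807/48 + 64 = 8879/48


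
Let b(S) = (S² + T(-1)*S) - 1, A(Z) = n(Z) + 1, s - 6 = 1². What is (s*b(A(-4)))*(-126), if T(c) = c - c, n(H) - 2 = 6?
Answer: -70560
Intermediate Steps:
n(H) = 8 (n(H) = 2 + 6 = 8)
s = 7 (s = 6 + 1² = 6 + 1 = 7)
T(c) = 0
A(Z) = 9 (A(Z) = 8 + 1 = 9)
b(S) = -1 + S² (b(S) = (S² + 0*S) - 1 = (S² + 0) - 1 = S² - 1 = -1 + S²)
(s*b(A(-4)))*(-126) = (7*(-1 + 9²))*(-126) = (7*(-1 + 81))*(-126) = (7*80)*(-126) = 560*(-126) = -70560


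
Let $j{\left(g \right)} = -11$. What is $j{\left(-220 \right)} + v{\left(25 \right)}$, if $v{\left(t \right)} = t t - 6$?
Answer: $608$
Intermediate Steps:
$v{\left(t \right)} = -6 + t^{2}$ ($v{\left(t \right)} = t^{2} - 6 = -6 + t^{2}$)
$j{\left(-220 \right)} + v{\left(25 \right)} = -11 - \left(6 - 25^{2}\right) = -11 + \left(-6 + 625\right) = -11 + 619 = 608$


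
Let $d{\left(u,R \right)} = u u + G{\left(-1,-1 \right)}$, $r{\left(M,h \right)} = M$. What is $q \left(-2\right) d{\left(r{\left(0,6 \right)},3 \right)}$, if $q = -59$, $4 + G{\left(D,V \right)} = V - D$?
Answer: $-472$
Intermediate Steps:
$G{\left(D,V \right)} = -4 + V - D$ ($G{\left(D,V \right)} = -4 - \left(D - V\right) = -4 + V - D$)
$d{\left(u,R \right)} = -4 + u^{2}$ ($d{\left(u,R \right)} = u u - 4 = u^{2} - 4 = -4 + u^{2}$)
$q \left(-2\right) d{\left(r{\left(0,6 \right)},3 \right)} = \left(-59\right) \left(-2\right) \left(-4 + 0^{2}\right) = 118 \left(-4 + 0\right) = 118 \left(-4\right) = -472$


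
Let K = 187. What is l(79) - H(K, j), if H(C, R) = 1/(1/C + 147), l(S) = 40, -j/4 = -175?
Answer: 1099413/27490 ≈ 39.993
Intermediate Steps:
j = 700 (j = -4*(-175) = 700)
H(C, R) = 1/(147 + 1/C)
l(79) - H(K, j) = 40 - 187/(1 + 147*187) = 40 - 187/(1 + 27489) = 40 - 187/27490 = 1099413/27490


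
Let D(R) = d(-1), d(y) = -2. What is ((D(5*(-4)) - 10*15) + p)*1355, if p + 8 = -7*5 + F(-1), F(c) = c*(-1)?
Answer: -262870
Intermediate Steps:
D(R) = -2
F(c) = -c
p = -42 (p = -8 + (-7*5 - 1*(-1)) = -8 + (-35 + 1) = -8 - 34 = -42)
((D(5*(-4)) - 10*15) + p)*1355 = ((-2 - 10*15) - 42)*1355 = ((-2 - 150) - 42)*1355 = (-152 - 42)*1355 = -194*1355 = -262870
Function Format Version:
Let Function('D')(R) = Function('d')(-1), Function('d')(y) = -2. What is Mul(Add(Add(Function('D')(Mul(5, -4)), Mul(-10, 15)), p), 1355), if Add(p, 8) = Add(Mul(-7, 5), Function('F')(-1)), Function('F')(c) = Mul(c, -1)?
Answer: -262870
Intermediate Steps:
Function('D')(R) = -2
Function('F')(c) = Mul(-1, c)
p = -42 (p = Add(-8, Add(Mul(-7, 5), Mul(-1, -1))) = Add(-8, Add(-35, 1)) = Add(-8, -34) = -42)
Mul(Add(Add(Function('D')(Mul(5, -4)), Mul(-10, 15)), p), 1355) = Mul(Add(Add(-2, Mul(-10, 15)), -42), 1355) = Mul(Add(Add(-2, -150), -42), 1355) = Mul(Add(-152, -42), 1355) = Mul(-194, 1355) = -262870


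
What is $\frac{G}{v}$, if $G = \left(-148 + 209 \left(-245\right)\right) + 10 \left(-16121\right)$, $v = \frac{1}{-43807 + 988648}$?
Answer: $-200838237483$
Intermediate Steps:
$v = \frac{1}{944841} \approx 1.0584 \cdot 10^{-6}$
$G = -212563$ ($G = \left(-148 - 51205\right) - 161210 = -51353 - 161210 = -212563$)
$\frac{G}{v} = - 212563 \frac{1}{\frac{1}{944841}} = \left(-212563\right) 944841 = -200838237483$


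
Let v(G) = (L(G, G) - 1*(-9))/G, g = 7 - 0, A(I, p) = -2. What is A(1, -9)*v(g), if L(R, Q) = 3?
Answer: -24/7 ≈ -3.4286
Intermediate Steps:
g = 7 (g = 7 - 1*0 = 7 + 0 = 7)
v(G) = 12/G (v(G) = (3 - 1*(-9))/G = (3 + 9)/G = 12/G)
A(1, -9)*v(g) = -24/7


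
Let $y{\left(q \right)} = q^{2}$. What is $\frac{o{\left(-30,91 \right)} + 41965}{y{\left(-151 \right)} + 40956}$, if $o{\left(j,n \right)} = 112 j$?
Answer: $\frac{38605}{63757} \approx 0.6055$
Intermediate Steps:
$\frac{o{\left(-30,91 \right)} + 41965}{y{\left(-151 \right)} + 40956} = \frac{112 \left(-30\right) + 41965}{\left(-151\right)^{2} + 40956} = \frac{-3360 + 41965}{22801 + 40956} = \frac{38605}{63757}$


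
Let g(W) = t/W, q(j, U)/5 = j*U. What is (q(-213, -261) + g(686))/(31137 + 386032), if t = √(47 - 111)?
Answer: 277965/417169 + 4*I/143088967 ≈ 0.66631 + 2.7955e-8*I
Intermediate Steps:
q(j, U) = 5*U*j (q(j, U) = 5*(j*U) = 5*(U*j) = 5*U*j)
t = 8*I (t = √(-64) = 8*I ≈ 8.0*I)
g(W) = 8*I/W (g(W) = (8*I)/W = 8*I/W)
(q(-213, -261) + g(686))/(31137 + 386032) = (5*(-261)*(-213) + 8*I/686)/(31137 + 386032) = (277965 + 8*I*(1/686))/417169 = (277965 + 4*I/343)*(1/417169) = 277965/417169 + 4*I/143088967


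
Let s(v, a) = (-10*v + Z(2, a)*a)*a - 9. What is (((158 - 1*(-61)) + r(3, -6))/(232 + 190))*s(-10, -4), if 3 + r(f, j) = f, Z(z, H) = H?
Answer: -103587/422 ≈ -245.47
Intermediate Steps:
r(f, j) = -3 + f
s(v, a) = -9 + a*(a² - 10*v) (s(v, a) = (-10*v + a*a)*a - 9 = (-10*v + a²)*a - 9 = (a² - 10*v)*a - 9 = a*(a² - 10*v) - 9 = -9 + a*(a² - 10*v))
(((158 - 1*(-61)) + r(3, -6))/(232 + 190))*s(-10, -4) = (((158 - 1*(-61)) + (-3 + 3))/(232 + 190))*(-9 + (-4)³ - 10*(-4)*(-10)) = (((158 + 61) + 0)/422)*(-9 - 64 - 400) = ((219 + 0)*(1/422))*(-473) = (219*(1/422))*(-473) = (219/422)*(-473) = -103587/422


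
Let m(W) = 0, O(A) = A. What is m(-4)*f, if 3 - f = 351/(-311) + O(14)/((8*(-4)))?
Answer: 0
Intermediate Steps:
f = 22721/4976 (f = 3 - (351/(-311) + 14/((8*(-4)))) = 3 - (351*(-1/311) + 14/(-32)) = 3 - (-351/311 + 14*(-1/32)) = 3 - (-351/311 - 7/16) = 3 - 1*(-7793/4976) = 3 + 7793/4976 = 22721/4976 ≈ 4.5661)
m(-4)*f = 0*(22721/4976) = 0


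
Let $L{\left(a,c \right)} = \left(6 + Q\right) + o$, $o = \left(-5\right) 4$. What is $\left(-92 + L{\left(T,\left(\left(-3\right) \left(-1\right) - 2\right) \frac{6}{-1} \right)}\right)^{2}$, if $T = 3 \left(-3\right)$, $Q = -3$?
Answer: $11881$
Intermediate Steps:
$o = -20$
$T = -9$
$L{\left(a,c \right)} = -17$ ($L{\left(a,c \right)} = \left(6 - 3\right) - 20 = 3 - 20 = -17$)
$\left(-92 + L{\left(T,\left(\left(-3\right) \left(-1\right) - 2\right) \frac{6}{-1} \right)}\right)^{2} = \left(-92 - 17\right)^{2} = \left(-109\right)^{2} = 11881$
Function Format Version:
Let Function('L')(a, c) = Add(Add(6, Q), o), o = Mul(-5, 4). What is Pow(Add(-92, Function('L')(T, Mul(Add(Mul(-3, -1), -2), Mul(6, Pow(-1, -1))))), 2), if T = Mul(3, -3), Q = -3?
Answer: 11881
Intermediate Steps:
o = -20
T = -9
Function('L')(a, c) = -17 (Function('L')(a, c) = Add(Add(6, -3), -20) = Add(3, -20) = -17)
Pow(Add(-92, Function('L')(T, Mul(Add(Mul(-3, -1), -2), Mul(6, Pow(-1, -1))))), 2) = Pow(Add(-92, -17), 2) = Pow(-109, 2) = 11881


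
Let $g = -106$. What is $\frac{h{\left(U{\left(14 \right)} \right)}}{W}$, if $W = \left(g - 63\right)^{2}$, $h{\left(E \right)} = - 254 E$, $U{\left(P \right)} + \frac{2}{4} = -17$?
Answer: $\frac{4445}{28561} \approx 0.15563$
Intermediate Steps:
$U{\left(P \right)} = - \frac{35}{2}$ ($U{\left(P \right)} = - \frac{1}{2} - 17 = - \frac{35}{2}$)
$W = 28561$ ($W = \left(-106 - 63\right)^{2} = \left(-169\right)^{2} = 28561$)
$\frac{h{\left(U{\left(14 \right)} \right)}}{W} = \frac{\left(-254\right) \left(- \frac{35}{2}\right)}{28561} = 4445 \cdot \frac{1}{28561} = \frac{4445}{28561}$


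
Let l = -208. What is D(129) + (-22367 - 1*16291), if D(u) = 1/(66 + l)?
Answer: -5489437/142 ≈ -38658.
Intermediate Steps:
D(u) = -1/142 (D(u) = 1/(66 - 208) = 1/(-142) = -1/142)
D(129) + (-22367 - 1*16291) = -1/142 + (-22367 - 1*16291) = -1/142 + (-22367 - 16291) = -1/142 - 38658 = -5489437/142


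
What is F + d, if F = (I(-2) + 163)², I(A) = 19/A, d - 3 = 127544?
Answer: 604437/4 ≈ 1.5111e+5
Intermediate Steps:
d = 127547 (d = 3 + 127544 = 127547)
F = 94249/4 (F = (19/(-2) + 163)² = (19*(-½) + 163)² = (-19/2 + 163)² = (307/2)² = 94249/4 ≈ 23562.)
F + d = 94249/4 + 127547 = 604437/4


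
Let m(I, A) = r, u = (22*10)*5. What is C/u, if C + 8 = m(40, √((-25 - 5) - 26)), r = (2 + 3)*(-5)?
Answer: -3/100 ≈ -0.030000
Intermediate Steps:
u = 1100 (u = 220*5 = 1100)
r = -25 (r = 5*(-5) = -25)
m(I, A) = -25
C = -33 (C = -8 - 25 = -33)
C/u = -33/1100 = -33*1/1100 = -3/100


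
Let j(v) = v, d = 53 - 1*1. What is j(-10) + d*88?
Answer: 4566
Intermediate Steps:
d = 52 (d = 53 - 1 = 52)
j(-10) + d*88 = -10 + 52*88 = -10 + 4576 = 4566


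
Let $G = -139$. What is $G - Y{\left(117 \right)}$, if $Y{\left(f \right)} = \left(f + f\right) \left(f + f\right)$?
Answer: $-54895$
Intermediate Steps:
$Y{\left(f \right)} = 4 f^{2}$ ($Y{\left(f \right)} = 2 f 2 f = 4 f^{2}$)
$G - Y{\left(117 \right)} = -139 - 4 \cdot 117^{2} = -139 - 4 \cdot 13689 = -139 - 54756 = -54895$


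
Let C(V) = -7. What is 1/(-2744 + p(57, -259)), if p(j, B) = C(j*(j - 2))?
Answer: -1/2751 ≈ -0.00036350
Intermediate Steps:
p(j, B) = -7
1/(-2744 + p(57, -259)) = 1/(-2744 - 7) = 1/(-2751) = -1/2751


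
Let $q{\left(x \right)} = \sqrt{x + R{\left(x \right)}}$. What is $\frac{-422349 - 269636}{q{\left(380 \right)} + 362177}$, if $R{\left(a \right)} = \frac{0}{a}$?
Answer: $- \frac{35803007335}{18738882707} + \frac{197710 \sqrt{95}}{18738882707} \approx -1.9105$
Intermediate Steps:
$R{\left(a \right)} = 0$
$q{\left(x \right)} = \sqrt{x}$ ($q{\left(x \right)} = \sqrt{x + 0} = \sqrt{x}$)
$\frac{-422349 - 269636}{q{\left(380 \right)} + 362177} = \frac{-422349 - 269636}{\sqrt{380} + 362177} = - \frac{691985}{2 \sqrt{95} + 362177} = - \frac{691985}{362177 + 2 \sqrt{95}}$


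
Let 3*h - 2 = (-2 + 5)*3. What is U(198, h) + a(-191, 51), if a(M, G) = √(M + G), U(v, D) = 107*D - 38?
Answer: 1063/3 + 2*I*√35 ≈ 354.33 + 11.832*I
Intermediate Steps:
h = 11/3 (h = ⅔ + ((-2 + 5)*3)/3 = ⅔ + (3*3)/3 = ⅔ + (⅓)*9 = ⅔ + 3 = 11/3 ≈ 3.6667)
U(v, D) = -38 + 107*D
a(M, G) = √(G + M)
U(198, h) + a(-191, 51) = (-38 + 107*(11/3)) + √(51 - 191) = (-38 + 1177/3) + √(-140) = 1063/3 + 2*I*√35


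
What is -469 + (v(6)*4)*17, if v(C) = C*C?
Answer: 1979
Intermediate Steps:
v(C) = C²
-469 + (v(6)*4)*17 = -469 + (6²*4)*17 = -469 + (36*4)*17 = -469 + 144*17 = -469 + 2448 = 1979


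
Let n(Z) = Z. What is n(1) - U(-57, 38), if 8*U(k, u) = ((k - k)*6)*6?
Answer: 1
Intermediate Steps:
U(k, u) = 0 (U(k, u) = (((k - k)*6)*6)/8 = ((0*6)*6)/8 = (0*6)/8 = (⅛)*0 = 0)
n(1) - U(-57, 38) = 1 - 1*0 = 1 + 0 = 1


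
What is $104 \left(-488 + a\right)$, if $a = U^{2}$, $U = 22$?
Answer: $-416$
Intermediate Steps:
$a = 484$ ($a = 22^{2} = 484$)
$104 \left(-488 + a\right) = 104 \left(-488 + 484\right) = 104 \left(-4\right) = -416$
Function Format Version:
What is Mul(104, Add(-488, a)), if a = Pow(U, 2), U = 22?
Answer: -416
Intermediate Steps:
a = 484 (a = Pow(22, 2) = 484)
Mul(104, Add(-488, a)) = Mul(104, Add(-488, 484)) = Mul(104, -4) = -416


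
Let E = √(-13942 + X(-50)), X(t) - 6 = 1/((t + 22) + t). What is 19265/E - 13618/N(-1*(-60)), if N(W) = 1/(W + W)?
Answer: -1634160 - 19265*I*√84786702/1087009 ≈ -1.6342e+6 - 163.19*I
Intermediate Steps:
X(t) = 6 + 1/(22 + 2*t) (X(t) = 6 + 1/((t + 22) + t) = 6 + 1/((22 + t) + t) = 6 + 1/(22 + 2*t))
E = I*√84786702/78 (E = √(-13942 + (133 + 12*(-50))/(2*(11 - 50))) = √(-13942 + (½)*(133 - 600)/(-39)) = √(-13942 + (½)*(-1/39)*(-467)) = √(-13942 + 467/78) = √(-1087009/78) = I*√84786702/78 ≈ 118.05*I)
N(W) = 1/(2*W)
19265/E - 13618/N(-1*(-60)) = 19265/((I*√84786702/78)) - 13618/(1/(2*((-1*(-60))))) = 19265*(-I*√84786702/1087009) - 13618/((½)/60) = -19265*I*√84786702/1087009 - 13618/((½)*(1/60)) = -19265*I*√84786702/1087009 - 13618/1/120 = -19265*I*√84786702/1087009 - 13618*120 = -19265*I*√84786702/1087009 - 1634160 = -1634160 - 19265*I*√84786702/1087009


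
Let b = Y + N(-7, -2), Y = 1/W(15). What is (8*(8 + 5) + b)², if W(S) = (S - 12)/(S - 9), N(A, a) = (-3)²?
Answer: 13225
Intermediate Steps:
N(A, a) = 9
W(S) = (-12 + S)/(-9 + S)
Y = 2 (Y = 1/((-12 + 15)/(-9 + 15)) = 1/(3/6) = 1/((⅙)*3) = 1/(½) = 2)
b = 11 (b = 2 + 9 = 11)
(8*(8 + 5) + b)² = (8*(8 + 5) + 11)² = (8*13 + 11)² = (104 + 11)² = 115² = 13225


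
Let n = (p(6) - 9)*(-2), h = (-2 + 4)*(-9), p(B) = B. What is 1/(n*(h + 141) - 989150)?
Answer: -1/988412 ≈ -1.0117e-6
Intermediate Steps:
h = -18 (h = 2*(-9) = -18)
n = 6 (n = (6 - 9)*(-2) = -3*(-2) = 6)
1/(n*(h + 141) - 989150) = 1/(6*(-18 + 141) - 989150) = 1/(6*123 - 989150) = 1/(738 - 989150) = 1/(-988412) = -1/988412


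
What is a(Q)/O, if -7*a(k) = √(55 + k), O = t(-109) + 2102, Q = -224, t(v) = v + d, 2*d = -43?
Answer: -26*I/27601 ≈ -0.00094199*I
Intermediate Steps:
d = -43/2 (d = (½)*(-43) = -43/2 ≈ -21.500)
t(v) = -43/2 + v (t(v) = v - 43/2 = -43/2 + v)
O = 3943/2 (O = (-43/2 - 109) + 2102 = -261/2 + 2102 = 3943/2 ≈ 1971.5)
a(k) = -√(55 + k)/7
a(Q)/O = (-√(55 - 224)/7)/(3943/2) = -13*I/7*(2/3943) = -26*I/27601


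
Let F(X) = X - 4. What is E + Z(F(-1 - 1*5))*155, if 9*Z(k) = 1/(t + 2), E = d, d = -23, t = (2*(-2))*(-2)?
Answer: -383/18 ≈ -21.278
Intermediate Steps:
t = 8 (t = -4*(-2) = 8)
F(X) = -4 + X
E = -23
Z(k) = 1/90 (Z(k) = 1/(9*(8 + 2)) = (⅑)/10 = (⅑)*(⅒) = 1/90)
E + Z(F(-1 - 1*5))*155 = -23 + (1/90)*155 = -23 + 31/18 = -383/18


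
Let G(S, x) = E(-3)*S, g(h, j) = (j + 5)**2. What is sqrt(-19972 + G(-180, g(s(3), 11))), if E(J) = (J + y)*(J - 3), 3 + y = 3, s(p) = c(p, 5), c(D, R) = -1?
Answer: 2*I*sqrt(5803) ≈ 152.35*I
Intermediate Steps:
s(p) = -1
y = 0 (y = -3 + 3 = 0)
g(h, j) = (5 + j)**2
E(J) = J*(-3 + J) (E(J) = (J + 0)*(J - 3) = J*(-3 + J))
G(S, x) = 18*S (G(S, x) = (-3*(-3 - 3))*S = (-3*(-6))*S = 18*S)
sqrt(-19972 + G(-180, g(s(3), 11))) = sqrt(-19972 + 18*(-180)) = sqrt(-19972 - 3240) = sqrt(-23212) = 2*I*sqrt(5803)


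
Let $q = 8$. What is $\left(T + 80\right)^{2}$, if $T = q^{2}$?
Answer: $20736$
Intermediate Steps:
$T = 64$ ($T = 8^{2} = 64$)
$\left(T + 80\right)^{2} = \left(64 + 80\right)^{2} = 144^{2} = 20736$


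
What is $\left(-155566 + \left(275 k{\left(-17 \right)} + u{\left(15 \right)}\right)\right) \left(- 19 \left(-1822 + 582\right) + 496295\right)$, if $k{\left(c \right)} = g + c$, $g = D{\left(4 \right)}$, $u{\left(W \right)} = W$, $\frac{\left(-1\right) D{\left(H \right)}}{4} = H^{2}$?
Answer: $-92443735230$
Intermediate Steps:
$D{\left(H \right)} = - 4 H^{2}$
$g = -64$ ($g = - 4 \cdot 4^{2} = \left(-4\right) 16 = -64$)
$k{\left(c \right)} = -64 + c$
$\left(-155566 + \left(275 k{\left(-17 \right)} + u{\left(15 \right)}\right)\right) \left(- 19 \left(-1822 + 582\right) + 496295\right) = \left(-155566 + \left(275 \left(-64 - 17\right) + 15\right)\right) \left(- 19 \left(-1822 + 582\right) + 496295\right) = \left(-155566 + \left(275 \left(-81\right) + 15\right)\right) \left(\left(-19\right) \left(-1240\right) + 496295\right) = \left(-155566 + \left(-22275 + 15\right)\right) \left(23560 + 496295\right) = \left(-155566 - 22260\right) 519855 = \left(-177826\right) 519855 = -92443735230$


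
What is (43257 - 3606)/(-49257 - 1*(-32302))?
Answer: -39651/16955 ≈ -2.3386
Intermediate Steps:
(43257 - 3606)/(-49257 - 1*(-32302)) = 39651/(-49257 + 32302) = 39651/(-16955) = 39651*(-1/16955) = -39651/16955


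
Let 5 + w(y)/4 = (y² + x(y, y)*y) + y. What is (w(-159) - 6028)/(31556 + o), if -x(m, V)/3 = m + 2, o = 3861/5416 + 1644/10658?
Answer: -5920030096224/910790007605 ≈ -6.4999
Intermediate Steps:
o = 25027221/28861864 (o = 3861*(1/5416) + 1644*(1/10658) = 3861/5416 + 822/5329 = 25027221/28861864 ≈ 0.86714)
x(m, V) = -6 - 3*m (x(m, V) = -3*(m + 2) = -3*(2 + m) = -6 - 3*m)
w(y) = -20 + 4*y + 4*y² + 4*y*(-6 - 3*y) (w(y) = -20 + 4*((y² + (-6 - 3*y)*y) + y) = -20 + 4*((y² + y*(-6 - 3*y)) + y) = -20 + 4*(y + y² + y*(-6 - 3*y)) = -20 + (4*y + 4*y² + 4*y*(-6 - 3*y)) = -20 + 4*y + 4*y² + 4*y*(-6 - 3*y))
(w(-159) - 6028)/(31556 + o) = ((-20 - 20*(-159) - 8*(-159)²) - 6028)/(31556 + 25027221/28861864) = ((-20 + 3180 - 8*25281) - 6028)/(910790007605/28861864) = ((-20 + 3180 - 202248) - 6028)*(28861864/910790007605) = (-199088 - 6028)*(28861864/910790007605) = -205116*28861864/910790007605 = -5920030096224/910790007605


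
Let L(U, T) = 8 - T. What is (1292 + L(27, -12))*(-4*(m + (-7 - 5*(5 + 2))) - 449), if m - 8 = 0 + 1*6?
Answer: -442144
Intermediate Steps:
m = 14 (m = 8 + (0 + 1*6) = 8 + (0 + 6) = 8 + 6 = 14)
(1292 + L(27, -12))*(-4*(m + (-7 - 5*(5 + 2))) - 449) = (1292 + (8 - 1*(-12)))*(-4*(14 + (-7 - 5*(5 + 2))) - 449) = (1292 + (8 + 12))*(-4*(14 + (-7 - 5*7)) - 449) = (1292 + 20)*(-4*(14 + (-7 - 1*35)) - 449) = 1312*(-4*(14 + (-7 - 35)) - 449) = 1312*(-4*(14 - 42) - 449) = 1312*(-4*(-28) - 449) = 1312*(112 - 449) = 1312*(-337) = -442144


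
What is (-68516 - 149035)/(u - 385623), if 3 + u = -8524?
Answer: 217551/394150 ≈ 0.55195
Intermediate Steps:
u = -8527 (u = -3 - 8524 = -8527)
(-68516 - 149035)/(u - 385623) = (-68516 - 149035)/(-8527 - 385623) = -217551/(-394150) = -217551*(-1/394150) = 217551/394150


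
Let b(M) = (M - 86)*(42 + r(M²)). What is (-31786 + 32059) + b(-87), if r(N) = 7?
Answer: -8204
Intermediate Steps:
b(M) = -4214 + 49*M (b(M) = (M - 86)*(42 + 7) = (-86 + M)*49 = -4214 + 49*M)
(-31786 + 32059) + b(-87) = (-31786 + 32059) + (-4214 + 49*(-87)) = 273 + (-4214 - 4263) = 273 - 8477 = -8204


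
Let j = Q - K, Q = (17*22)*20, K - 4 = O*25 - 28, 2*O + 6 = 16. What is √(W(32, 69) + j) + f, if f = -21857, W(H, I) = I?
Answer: -21857 + 14*√38 ≈ -21771.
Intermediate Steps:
O = 5 (O = -3 + (½)*16 = -3 + 8 = 5)
K = 101 (K = 4 + (5*25 - 28) = 4 + (125 - 28) = 4 + 97 = 101)
Q = 7480 (Q = 374*20 = 7480)
j = 7379 (j = 7480 - 1*101 = 7480 - 101 = 7379)
√(W(32, 69) + j) + f = √(69 + 7379) - 21857 = √7448 - 21857 = 14*√38 - 21857 = -21857 + 14*√38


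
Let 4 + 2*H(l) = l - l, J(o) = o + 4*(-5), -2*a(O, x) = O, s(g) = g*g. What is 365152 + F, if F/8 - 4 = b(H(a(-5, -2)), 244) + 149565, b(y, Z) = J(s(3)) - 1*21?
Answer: 1561448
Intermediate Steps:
s(g) = g²
a(O, x) = -O/2
J(o) = -20 + o (J(o) = o - 20 = -20 + o)
H(l) = -2 (H(l) = -2 + (l - l)/2 = -2 + (½)*0 = -2 + 0 = -2)
b(y, Z) = -32 (b(y, Z) = (-20 + 3²) - 1*21 = (-20 + 9) - 21 = -11 - 21 = -32)
F = 1196296 (F = 32 + 8*(-32 + 149565) = 32 + 8*149533 = 32 + 1196264 = 1196296)
365152 + F = 365152 + 1196296 = 1561448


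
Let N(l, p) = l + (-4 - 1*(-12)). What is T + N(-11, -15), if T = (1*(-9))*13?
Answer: -120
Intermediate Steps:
T = -117 (T = -9*13 = -117)
N(l, p) = 8 + l (N(l, p) = l + (-4 + 12) = l + 8 = 8 + l)
T + N(-11, -15) = -117 + (8 - 11) = -117 - 3 = -120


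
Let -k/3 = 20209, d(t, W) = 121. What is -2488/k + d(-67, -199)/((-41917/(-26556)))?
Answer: 194915573548/2541301959 ≈ 76.699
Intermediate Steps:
k = -60627 (k = -3*20209 = -60627)
-2488/k + d(-67, -199)/((-41917/(-26556))) = -2488/(-60627) + 121/((-41917/(-26556))) = -2488*(-1/60627) + 121/((-41917*(-1/26556))) = 2488/60627 + 121/(41917/26556) = 2488/60627 + 121*(26556/41917) = 2488/60627 + 3213276/41917 = 194915573548/2541301959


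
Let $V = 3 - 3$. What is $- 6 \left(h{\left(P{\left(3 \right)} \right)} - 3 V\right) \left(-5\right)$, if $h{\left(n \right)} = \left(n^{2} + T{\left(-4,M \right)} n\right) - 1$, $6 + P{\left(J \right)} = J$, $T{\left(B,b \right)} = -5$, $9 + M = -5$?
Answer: $690$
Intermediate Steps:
$M = -14$ ($M = -9 - 5 = -14$)
$P{\left(J \right)} = -6 + J$
$h{\left(n \right)} = -1 + n^{2} - 5 n$ ($h{\left(n \right)} = \left(n^{2} - 5 n\right) - 1 = -1 + n^{2} - 5 n$)
$V = 0$ ($V = 3 - 3 = 0$)
$- 6 \left(h{\left(P{\left(3 \right)} \right)} - 3 V\right) \left(-5\right) = - 6 \left(\left(-1 + \left(-6 + 3\right)^{2} - 5 \left(-6 + 3\right)\right) - 0\right) \left(-5\right) = - 6 \left(\left(-1 + \left(-3\right)^{2} - -15\right) + 0\right) \left(-5\right) = - 6 \left(\left(-1 + 9 + 15\right) + 0\right) \left(-5\right) = - 6 \left(23 + 0\right) \left(-5\right) = \left(-6\right) 23 \left(-5\right) = \left(-138\right) \left(-5\right) = 690$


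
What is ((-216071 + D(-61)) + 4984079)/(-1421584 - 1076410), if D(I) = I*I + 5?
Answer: -2385867/1248997 ≈ -1.9102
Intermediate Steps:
D(I) = 5 + I² (D(I) = I² + 5 = 5 + I²)
((-216071 + D(-61)) + 4984079)/(-1421584 - 1076410) = ((-216071 + (5 + (-61)²)) + 4984079)/(-1421584 - 1076410) = ((-216071 + (5 + 3721)) + 4984079)/(-2497994) = ((-216071 + 3726) + 4984079)*(-1/2497994) = (-212345 + 4984079)*(-1/2497994) = 4771734*(-1/2497994) = -2385867/1248997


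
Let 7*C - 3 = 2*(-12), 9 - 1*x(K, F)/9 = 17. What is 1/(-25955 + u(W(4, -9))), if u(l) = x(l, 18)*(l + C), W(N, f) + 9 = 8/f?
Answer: -1/25027 ≈ -3.9957e-5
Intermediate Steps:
x(K, F) = -72 (x(K, F) = 81 - 9*17 = 81 - 153 = -72)
W(N, f) = -9 + 8/f
C = -3 (C = 3/7 + (2*(-12))/7 = 3/7 + (⅐)*(-24) = 3/7 - 24/7 = -3)
u(l) = 216 - 72*l (u(l) = -72*(l - 3) = -72*(-3 + l) = 216 - 72*l)
1/(-25955 + u(W(4, -9))) = 1/(-25955 + (216 - 72*(-9 + 8/(-9)))) = 1/(-25955 + (216 - 72*(-9 + 8*(-⅑)))) = 1/(-25955 + (216 - 72*(-9 - 8/9))) = 1/(-25955 + (216 - 72*(-89/9))) = 1/(-25955 + (216 + 712)) = 1/(-25955 + 928) = 1/(-25027) = -1/25027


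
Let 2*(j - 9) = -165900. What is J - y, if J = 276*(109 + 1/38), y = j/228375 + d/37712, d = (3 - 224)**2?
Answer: 1641297999732241/54545694000 ≈ 30090.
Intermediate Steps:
j = -82941 (j = 9 + (1/2)*(-165900) = 9 - 82950 = -82941)
d = 48841 (d = (-221)**2 = 48841)
y = 2675397461/2870826000 (y = -82941/228375 + 48841/37712 = -82941*1/228375 + 48841*(1/37712) = -27647/76125 + 48841/37712 = 2675397461/2870826000 ≈ 0.93193)
J = 571734/19 (J = 276*(109 + 1/38) = 276*(4143/38) = 571734/19 ≈ 30091.)
J - y = 571734/19 - 1*2675397461/2870826000 = 571734/19 - 2675397461/2870826000 = 1641297999732241/54545694000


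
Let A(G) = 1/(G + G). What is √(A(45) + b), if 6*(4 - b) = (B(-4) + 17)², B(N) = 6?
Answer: I*√18935/15 ≈ 9.1736*I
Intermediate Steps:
A(G) = 1/(2*G)
b = -505/6 (b = 4 - (6 + 17)²/6 = 4 - ⅙*23² = 4 - ⅙*529 = 4 - 529/6 = -505/6 ≈ -84.167)
√(A(45) + b) = √((½)/45 - 505/6) = √((½)*(1/45) - 505/6) = √(1/90 - 505/6) = √(-3787/45) = I*√18935/15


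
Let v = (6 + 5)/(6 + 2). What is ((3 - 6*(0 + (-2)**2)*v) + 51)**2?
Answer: 441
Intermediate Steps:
v = 11/8 ≈ 1.3750
((3 - 6*(0 + (-2)**2)*v) + 51)**2 = ((3 - 6*(0 + (-2)**2)*11/8) + 51)**2 = ((3 - 6*(0 + 4)*11/8) + 51)**2 = ((3 - 24*11/8) + 51)**2 = ((3 - 6*11/2) + 51)**2 = ((3 - 33) + 51)**2 = (-30 + 51)**2 = 21**2 = 441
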